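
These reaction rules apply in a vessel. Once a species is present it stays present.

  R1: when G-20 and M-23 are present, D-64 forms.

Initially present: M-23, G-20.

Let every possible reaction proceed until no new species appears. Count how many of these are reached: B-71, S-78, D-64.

G-20 and M-23 present → D-64 forms (R1).
No rule produces B-71, and it is not given.
No rule produces S-78, and it is not given.
D-64: reached.
Reached: D-64 — 1 of the 3.

1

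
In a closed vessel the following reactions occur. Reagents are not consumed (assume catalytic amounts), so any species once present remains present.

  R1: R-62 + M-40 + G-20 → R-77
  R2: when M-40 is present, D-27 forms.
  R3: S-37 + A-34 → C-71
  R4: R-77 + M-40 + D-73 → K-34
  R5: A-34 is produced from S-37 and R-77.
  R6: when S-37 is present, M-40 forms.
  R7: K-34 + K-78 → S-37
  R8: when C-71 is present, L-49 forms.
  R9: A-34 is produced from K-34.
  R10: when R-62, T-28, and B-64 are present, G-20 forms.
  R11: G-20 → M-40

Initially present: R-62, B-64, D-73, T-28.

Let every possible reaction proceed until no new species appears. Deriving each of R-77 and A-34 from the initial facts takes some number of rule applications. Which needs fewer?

R-77

R-77: R-62, T-28, and B-64 present → G-20 forms (R10). G-20 present → M-40 forms (R11). R-62, M-40, and G-20 present → R-77 forms (R1). [3 rule applications]
A-34: R-62, T-28, and B-64 present → G-20 forms (R10). G-20 present → M-40 forms (R11). R-62, M-40, and G-20 present → R-77 forms (R1). R-77, M-40, and D-73 present → K-34 forms (R4). K-34 present → A-34 forms (R9). [5 rule applications]
R-77 needs fewer.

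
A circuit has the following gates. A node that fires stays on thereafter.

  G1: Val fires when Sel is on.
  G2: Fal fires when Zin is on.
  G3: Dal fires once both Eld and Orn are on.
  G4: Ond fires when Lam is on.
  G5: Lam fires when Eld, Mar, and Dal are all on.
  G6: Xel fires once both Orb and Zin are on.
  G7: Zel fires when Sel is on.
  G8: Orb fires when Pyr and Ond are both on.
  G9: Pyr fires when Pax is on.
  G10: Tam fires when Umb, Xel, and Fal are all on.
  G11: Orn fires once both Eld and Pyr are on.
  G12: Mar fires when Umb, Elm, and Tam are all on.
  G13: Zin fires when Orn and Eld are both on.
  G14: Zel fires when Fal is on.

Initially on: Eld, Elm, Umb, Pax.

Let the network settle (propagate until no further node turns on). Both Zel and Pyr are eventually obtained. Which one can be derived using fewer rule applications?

Pyr

Pyr: Pax is on, so Pyr fires (G9). [1 rule application]
Zel: G9: Pax on → Pyr on. G11: Eld and Pyr on → Orn on. G13: Orn and Eld on → Zin on. Zin is on, so Fal fires (G2). Fal is on, so Zel fires (G14). [5 rule applications]
Pyr needs fewer.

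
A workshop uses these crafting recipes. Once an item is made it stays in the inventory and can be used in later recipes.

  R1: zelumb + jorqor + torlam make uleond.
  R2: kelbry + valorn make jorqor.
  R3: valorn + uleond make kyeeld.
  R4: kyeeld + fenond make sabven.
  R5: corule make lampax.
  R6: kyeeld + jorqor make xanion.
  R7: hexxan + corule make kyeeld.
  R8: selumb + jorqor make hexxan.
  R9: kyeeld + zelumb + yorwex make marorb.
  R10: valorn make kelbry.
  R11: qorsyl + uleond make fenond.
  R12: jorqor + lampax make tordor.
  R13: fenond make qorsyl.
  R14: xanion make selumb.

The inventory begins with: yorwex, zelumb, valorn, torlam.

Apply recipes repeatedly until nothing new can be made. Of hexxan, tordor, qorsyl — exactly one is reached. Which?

Using R10, valorn makes kelbry.
Using R2, kelbry and valorn make jorqor.
zelumb + jorqor + torlam → uleond (R1).
valorn + uleond → kyeeld (R3).
kyeeld + jorqor → xanion (R6).
xanion → selumb (R14).
selumb + jorqor → hexxan (R8).
qorsyl would need fenond (R13), but fenond is never obtained. tordor would need jorqor and lampax (R12), but lampax is never obtained.

hexxan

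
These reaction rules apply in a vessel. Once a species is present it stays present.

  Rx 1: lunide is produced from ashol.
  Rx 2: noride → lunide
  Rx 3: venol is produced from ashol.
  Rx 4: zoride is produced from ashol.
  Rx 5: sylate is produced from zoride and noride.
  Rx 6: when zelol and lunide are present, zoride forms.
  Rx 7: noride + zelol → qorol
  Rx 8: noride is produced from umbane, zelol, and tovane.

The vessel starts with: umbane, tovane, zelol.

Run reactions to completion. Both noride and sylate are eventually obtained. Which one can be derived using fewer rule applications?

noride: umbane, zelol, and tovane present → noride forms (Rx 8). [1 rule application]
sylate: umbane, zelol, and tovane present → noride forms (Rx 8). noride present → lunide forms (Rx 2). zelol and lunide present → zoride forms (Rx 6). zoride and noride present → sylate forms (Rx 5). [4 rule applications]
noride needs fewer.

noride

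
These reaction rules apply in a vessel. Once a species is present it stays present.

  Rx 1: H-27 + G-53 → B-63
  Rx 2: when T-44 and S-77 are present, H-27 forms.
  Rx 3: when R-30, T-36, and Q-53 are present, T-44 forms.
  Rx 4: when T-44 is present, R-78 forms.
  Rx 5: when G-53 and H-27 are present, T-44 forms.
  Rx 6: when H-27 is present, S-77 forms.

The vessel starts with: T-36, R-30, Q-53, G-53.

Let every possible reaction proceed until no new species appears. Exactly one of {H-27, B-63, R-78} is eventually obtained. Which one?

R-78

R-30, T-36, and Q-53 present → T-44 forms (Rx 3).
T-44 present → R-78 forms (Rx 4).
H-27 would need T-44 and S-77 (Rx 2), but S-77 never forms. B-63 would need H-27 and G-53 (Rx 1), but H-27 never forms.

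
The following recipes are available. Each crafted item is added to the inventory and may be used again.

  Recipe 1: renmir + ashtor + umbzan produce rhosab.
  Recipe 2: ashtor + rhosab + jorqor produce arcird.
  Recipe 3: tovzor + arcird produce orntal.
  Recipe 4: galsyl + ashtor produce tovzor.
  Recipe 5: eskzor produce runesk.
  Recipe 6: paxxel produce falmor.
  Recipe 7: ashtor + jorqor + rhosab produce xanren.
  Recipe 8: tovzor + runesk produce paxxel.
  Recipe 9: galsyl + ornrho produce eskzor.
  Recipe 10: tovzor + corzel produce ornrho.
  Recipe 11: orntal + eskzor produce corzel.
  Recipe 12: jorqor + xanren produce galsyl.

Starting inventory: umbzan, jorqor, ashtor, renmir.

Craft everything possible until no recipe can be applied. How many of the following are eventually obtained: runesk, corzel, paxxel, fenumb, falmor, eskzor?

0

runesk would need eskzor (Recipe 5), but eskzor is never obtained.
corzel would need orntal and eskzor (Recipe 11), but eskzor is never obtained.
paxxel would need tovzor and runesk (Recipe 8), but runesk is never obtained.
No rule produces fenumb, and it is not given.
falmor would need paxxel (Recipe 6), but paxxel is never obtained.
eskzor would need galsyl and ornrho (Recipe 9), but ornrho is never obtained.
None of the 6 are reached.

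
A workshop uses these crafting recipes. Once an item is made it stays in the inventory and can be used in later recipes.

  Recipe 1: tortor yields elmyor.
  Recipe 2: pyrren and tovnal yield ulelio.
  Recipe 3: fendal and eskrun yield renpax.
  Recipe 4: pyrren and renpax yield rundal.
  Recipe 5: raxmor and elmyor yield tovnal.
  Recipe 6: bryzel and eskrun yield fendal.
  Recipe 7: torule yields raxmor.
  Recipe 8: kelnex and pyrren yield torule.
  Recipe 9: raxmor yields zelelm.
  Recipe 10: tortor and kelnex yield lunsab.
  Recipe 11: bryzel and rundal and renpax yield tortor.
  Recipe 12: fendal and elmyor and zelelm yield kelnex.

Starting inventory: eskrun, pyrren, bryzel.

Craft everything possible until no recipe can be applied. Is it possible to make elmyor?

Yes

Using Recipe 6, bryzel and eskrun make fendal.
fendal and eskrun → renpax (Recipe 3).
Using Recipe 4, pyrren and renpax make rundal.
Using Recipe 11, bryzel, rundal, and renpax make tortor.
tortor → elmyor (Recipe 1).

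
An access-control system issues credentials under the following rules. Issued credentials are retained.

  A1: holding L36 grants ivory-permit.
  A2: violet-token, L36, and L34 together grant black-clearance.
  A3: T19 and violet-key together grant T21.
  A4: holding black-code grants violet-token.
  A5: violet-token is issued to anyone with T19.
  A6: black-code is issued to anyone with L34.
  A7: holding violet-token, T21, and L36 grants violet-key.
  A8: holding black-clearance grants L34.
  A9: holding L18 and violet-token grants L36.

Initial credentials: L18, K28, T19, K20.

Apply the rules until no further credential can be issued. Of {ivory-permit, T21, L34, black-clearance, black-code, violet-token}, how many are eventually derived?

2

Holding T19 grants violet-token (A5).
Holding L18 and violet-token grants L36 (A9).
Holding L36 grants ivory-permit (A1).
ivory-permit: reached.
T21 would need T19 and violet-key (A3), but violet-key is never granted.
L34 would need black-clearance (A8), but black-clearance is never granted.
black-clearance would need violet-token, L36, and L34 (A2), but L34 is never granted.
black-code would need L34 (A6), but L34 is never granted.
violet-token: reached.
Reached: ivory-permit and violet-token — 2 of the 6.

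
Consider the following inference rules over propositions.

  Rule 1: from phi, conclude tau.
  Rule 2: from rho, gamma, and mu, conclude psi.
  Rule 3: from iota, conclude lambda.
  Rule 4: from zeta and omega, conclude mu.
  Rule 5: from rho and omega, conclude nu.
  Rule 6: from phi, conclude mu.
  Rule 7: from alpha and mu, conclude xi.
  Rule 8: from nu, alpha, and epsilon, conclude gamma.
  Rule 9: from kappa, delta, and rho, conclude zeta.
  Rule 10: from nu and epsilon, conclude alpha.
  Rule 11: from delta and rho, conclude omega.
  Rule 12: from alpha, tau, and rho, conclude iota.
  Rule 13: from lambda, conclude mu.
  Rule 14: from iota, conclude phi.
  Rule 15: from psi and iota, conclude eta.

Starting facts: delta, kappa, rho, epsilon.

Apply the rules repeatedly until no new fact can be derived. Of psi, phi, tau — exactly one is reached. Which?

delta and rho hold, so omega follows (Rule 11).
From kappa, delta, and rho, Rule 9 gives zeta.
From zeta and omega, Rule 4 gives mu.
From rho and omega, Rule 5 gives nu.
nu and epsilon hold, so alpha follows (Rule 10).
nu, alpha, and epsilon hold, so gamma follows (Rule 8).
From rho, gamma, and mu, Rule 2 gives psi.
phi would need iota (Rule 14), but iota is never established. tau would need phi (Rule 1), but phi is never established.

psi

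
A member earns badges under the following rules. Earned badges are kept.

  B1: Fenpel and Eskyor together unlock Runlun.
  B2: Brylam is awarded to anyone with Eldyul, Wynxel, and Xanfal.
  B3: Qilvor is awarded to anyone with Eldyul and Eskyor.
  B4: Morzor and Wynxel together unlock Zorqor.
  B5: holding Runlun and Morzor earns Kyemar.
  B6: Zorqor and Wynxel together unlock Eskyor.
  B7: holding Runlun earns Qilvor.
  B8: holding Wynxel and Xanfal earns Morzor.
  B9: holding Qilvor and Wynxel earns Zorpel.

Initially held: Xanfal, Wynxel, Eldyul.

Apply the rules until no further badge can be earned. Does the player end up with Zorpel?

Yes

With Wynxel and Xanfal, Morzor is earned (B8).
With Morzor and Wynxel, Zorqor is earned (B4).
With Zorqor and Wynxel, Eskyor is earned (B6).
With Eldyul and Eskyor, Qilvor is earned (B3).
With Qilvor and Wynxel, Zorpel is earned (B9).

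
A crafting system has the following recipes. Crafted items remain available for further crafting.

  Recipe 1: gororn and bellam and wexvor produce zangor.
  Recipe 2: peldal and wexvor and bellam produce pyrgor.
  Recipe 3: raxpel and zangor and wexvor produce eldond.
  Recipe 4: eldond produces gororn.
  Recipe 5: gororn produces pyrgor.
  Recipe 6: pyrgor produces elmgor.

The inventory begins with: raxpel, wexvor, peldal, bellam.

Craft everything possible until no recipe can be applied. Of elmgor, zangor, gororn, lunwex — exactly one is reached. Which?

Using Recipe 2, peldal, wexvor, and bellam make pyrgor.
pyrgor → elmgor (Recipe 6).
gororn would need eldond (Recipe 4), but eldond is never obtained. No rule produces lunwex, and it is not given. zangor would need gororn, bellam, and wexvor (Recipe 1), but gororn is never obtained.

elmgor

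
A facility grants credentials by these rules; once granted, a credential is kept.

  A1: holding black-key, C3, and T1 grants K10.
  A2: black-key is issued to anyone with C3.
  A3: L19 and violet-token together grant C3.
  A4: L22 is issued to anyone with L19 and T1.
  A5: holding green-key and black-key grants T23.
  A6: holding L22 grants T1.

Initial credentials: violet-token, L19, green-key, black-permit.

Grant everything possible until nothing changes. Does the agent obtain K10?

No

K10 would need black-key, C3, and T1 (A1), but T1 is never granted.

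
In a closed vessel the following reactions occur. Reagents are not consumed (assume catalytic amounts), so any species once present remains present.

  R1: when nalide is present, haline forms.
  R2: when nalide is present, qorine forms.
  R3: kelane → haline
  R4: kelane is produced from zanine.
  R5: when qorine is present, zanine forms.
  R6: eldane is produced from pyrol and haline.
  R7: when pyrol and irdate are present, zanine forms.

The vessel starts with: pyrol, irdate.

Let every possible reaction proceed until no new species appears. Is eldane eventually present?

Yes

pyrol and irdate present → zanine forms (R7).
zanine present → kelane forms (R4).
kelane present → haline forms (R3).
pyrol and haline present → eldane forms (R6).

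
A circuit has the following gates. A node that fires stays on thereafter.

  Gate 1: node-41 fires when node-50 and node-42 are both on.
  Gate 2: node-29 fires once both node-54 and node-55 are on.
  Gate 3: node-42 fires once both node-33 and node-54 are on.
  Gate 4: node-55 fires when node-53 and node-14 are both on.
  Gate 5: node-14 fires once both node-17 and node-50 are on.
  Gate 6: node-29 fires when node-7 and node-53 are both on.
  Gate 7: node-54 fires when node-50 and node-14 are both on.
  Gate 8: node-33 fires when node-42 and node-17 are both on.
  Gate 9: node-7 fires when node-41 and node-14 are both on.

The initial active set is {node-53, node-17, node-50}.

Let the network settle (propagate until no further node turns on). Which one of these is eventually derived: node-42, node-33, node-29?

node-29

node-17 and node-50 are on, so node-14 fires (Gate 5).
Gate 7: node-50 and node-14 on → node-54 on.
Gate 4: node-53 and node-14 on → node-55 on.
Gate 2: node-54 and node-55 on → node-29 on.
node-33 would need node-42 and node-17 (Gate 8), but node-42 never turns on. node-42 would need node-33 and node-54 (Gate 3), but node-33 never turns on.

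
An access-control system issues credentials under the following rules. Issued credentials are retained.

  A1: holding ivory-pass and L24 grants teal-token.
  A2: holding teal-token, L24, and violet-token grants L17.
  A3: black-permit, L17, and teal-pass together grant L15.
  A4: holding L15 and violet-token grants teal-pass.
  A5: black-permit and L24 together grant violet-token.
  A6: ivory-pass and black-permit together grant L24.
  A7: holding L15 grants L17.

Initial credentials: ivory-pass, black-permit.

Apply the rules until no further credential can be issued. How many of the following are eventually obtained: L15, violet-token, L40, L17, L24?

Holding ivory-pass and black-permit grants L24 (A6).
Holding ivory-pass and L24 grants teal-token (A1).
Holding black-permit and L24 grants violet-token (A5).
Holding teal-token, L24, and violet-token grants L17 (A2).
L15 would need black-permit, L17, and teal-pass (A3), but teal-pass is never granted.
violet-token: reached.
No rule produces L40, and it is not given.
L17: reached.
L24: reached.
Reached: violet-token, L17, and L24 — 3 of the 5.

3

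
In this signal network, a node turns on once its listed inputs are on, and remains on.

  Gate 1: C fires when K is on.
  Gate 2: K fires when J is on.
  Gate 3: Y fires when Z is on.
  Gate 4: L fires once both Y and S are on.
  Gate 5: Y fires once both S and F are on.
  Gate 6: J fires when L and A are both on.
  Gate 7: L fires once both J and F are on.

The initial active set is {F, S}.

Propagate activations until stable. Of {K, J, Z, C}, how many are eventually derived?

K would need J (Gate 2), but J never turns on.
J would need L and A (Gate 6), but A never turns on.
No rule produces Z, and it is not given.
C would need K (Gate 1), but K never turns on.
None of the 4 are reached.

0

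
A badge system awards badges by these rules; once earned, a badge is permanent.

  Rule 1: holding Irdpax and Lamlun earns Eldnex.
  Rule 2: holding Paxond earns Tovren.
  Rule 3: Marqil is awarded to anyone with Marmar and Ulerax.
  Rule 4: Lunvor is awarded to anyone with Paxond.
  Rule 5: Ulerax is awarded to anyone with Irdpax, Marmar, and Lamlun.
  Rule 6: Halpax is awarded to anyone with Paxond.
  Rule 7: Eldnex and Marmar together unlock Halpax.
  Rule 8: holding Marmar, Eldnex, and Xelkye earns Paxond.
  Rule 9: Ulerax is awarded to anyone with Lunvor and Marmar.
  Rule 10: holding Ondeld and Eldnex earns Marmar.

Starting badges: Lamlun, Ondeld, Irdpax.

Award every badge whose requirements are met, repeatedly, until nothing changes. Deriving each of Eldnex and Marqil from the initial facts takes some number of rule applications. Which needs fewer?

Eldnex: With Irdpax and Lamlun, Eldnex is earned (Rule 1). [1 rule application]
Marqil: With Irdpax and Lamlun, Eldnex is earned (Rule 1). With Ondeld and Eldnex, Marmar is earned (Rule 10). With Irdpax, Marmar, and Lamlun, Ulerax is earned (Rule 5). With Marmar and Ulerax, Marqil is earned (Rule 3). [4 rule applications]
Eldnex needs fewer.

Eldnex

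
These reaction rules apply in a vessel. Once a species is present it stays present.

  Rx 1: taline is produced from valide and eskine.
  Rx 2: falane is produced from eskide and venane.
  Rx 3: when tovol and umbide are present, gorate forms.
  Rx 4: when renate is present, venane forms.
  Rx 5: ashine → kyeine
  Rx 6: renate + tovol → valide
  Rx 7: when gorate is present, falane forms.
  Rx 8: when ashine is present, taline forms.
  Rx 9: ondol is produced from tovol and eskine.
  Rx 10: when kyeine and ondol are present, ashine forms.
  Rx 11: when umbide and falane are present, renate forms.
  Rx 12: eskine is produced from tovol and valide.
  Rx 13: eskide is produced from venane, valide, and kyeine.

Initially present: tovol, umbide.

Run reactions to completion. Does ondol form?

tovol and umbide present → gorate forms (Rx 3).
gorate present → falane forms (Rx 7).
umbide and falane present → renate forms (Rx 11).
renate and tovol present → valide forms (Rx 6).
tovol and valide present → eskine forms (Rx 12).
tovol and eskine present → ondol forms (Rx 9).

Yes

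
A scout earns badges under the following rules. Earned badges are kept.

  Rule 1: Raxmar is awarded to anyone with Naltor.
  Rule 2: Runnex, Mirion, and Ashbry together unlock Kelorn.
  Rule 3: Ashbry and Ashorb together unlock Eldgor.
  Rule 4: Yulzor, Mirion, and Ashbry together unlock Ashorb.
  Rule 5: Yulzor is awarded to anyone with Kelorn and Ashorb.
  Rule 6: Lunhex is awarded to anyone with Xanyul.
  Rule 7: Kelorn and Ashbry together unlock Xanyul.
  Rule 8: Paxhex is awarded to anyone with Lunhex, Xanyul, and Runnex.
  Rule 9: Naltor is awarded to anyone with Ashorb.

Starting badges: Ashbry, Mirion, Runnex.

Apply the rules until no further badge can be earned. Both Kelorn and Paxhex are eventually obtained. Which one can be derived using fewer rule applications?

Kelorn: With Runnex, Mirion, and Ashbry, Kelorn is earned (Rule 2). [1 rule application]
Paxhex: With Runnex, Mirion, and Ashbry, Kelorn is earned (Rule 2). With Kelorn and Ashbry, Xanyul is earned (Rule 7). With Xanyul, Lunhex is earned (Rule 6). With Lunhex, Xanyul, and Runnex, Paxhex is earned (Rule 8). [4 rule applications]
Kelorn needs fewer.

Kelorn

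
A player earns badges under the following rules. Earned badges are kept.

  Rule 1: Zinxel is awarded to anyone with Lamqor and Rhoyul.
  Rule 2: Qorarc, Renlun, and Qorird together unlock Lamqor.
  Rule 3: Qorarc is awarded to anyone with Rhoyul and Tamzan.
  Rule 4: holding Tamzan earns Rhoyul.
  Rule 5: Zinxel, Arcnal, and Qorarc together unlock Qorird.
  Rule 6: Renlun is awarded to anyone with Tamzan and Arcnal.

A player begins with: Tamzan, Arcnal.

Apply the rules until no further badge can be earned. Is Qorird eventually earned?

No

Qorird would need Zinxel, Arcnal, and Qorarc (Rule 5), but Zinxel is never earned.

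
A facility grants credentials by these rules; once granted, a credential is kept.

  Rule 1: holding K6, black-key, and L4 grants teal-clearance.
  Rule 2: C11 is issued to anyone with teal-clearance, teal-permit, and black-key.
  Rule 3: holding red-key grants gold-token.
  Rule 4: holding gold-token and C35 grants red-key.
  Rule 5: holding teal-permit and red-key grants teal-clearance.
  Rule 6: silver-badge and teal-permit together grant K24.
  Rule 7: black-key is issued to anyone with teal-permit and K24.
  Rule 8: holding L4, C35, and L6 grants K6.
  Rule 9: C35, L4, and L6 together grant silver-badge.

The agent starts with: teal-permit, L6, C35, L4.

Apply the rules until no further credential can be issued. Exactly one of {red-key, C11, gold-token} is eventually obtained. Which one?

C11

Holding L4, C35, and L6 grants K6 (Rule 8).
Holding C35, L4, and L6 grants silver-badge (Rule 9).
Holding silver-badge and teal-permit grants K24 (Rule 6).
Holding teal-permit and K24 grants black-key (Rule 7).
Holding K6, black-key, and L4 grants teal-clearance (Rule 1).
Holding teal-clearance, teal-permit, and black-key grants C11 (Rule 2).
gold-token would need red-key (Rule 3), but red-key is never granted. red-key would need gold-token and C35 (Rule 4), but gold-token is never granted.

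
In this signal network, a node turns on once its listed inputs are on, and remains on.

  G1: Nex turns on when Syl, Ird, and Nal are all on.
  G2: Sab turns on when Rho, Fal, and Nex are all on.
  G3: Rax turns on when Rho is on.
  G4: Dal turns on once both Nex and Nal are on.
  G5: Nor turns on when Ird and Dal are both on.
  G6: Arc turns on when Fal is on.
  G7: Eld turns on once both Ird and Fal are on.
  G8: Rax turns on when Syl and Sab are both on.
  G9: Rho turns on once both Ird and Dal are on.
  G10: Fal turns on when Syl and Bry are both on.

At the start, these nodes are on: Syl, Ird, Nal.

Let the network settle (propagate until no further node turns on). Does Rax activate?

Yes

Syl, Ird, and Nal are on, so Nex turns on (G1).
G4: Nex and Nal on → Dal on.
G9: Ird and Dal on → Rho on.
Rho is on, so Rax turns on (G3).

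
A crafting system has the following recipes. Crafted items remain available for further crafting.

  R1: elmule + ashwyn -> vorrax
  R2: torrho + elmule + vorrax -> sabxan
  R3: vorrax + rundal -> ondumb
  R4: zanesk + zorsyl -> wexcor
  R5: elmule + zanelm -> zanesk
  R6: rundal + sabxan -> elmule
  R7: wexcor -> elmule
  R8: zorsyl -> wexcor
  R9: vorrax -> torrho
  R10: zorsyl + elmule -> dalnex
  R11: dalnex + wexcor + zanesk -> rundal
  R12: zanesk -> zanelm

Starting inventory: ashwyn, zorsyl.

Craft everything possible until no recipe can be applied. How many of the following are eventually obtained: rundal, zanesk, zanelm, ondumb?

rundal would need dalnex, wexcor, and zanesk (R11), but zanesk is never obtained.
zanesk would need elmule and zanelm (R5), but zanelm is never obtained.
zanelm would need zanesk (R12), but zanesk is never obtained.
ondumb would need vorrax and rundal (R3), but rundal is never obtained.
None of the 4 are reached.

0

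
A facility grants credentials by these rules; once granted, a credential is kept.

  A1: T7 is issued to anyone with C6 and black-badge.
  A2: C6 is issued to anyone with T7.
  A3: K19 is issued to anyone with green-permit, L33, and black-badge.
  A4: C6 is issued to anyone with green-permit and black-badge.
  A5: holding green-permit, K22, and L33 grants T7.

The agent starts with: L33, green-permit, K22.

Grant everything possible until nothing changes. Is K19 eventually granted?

K19 would need green-permit, L33, and black-badge (A3), but black-badge is never granted.

No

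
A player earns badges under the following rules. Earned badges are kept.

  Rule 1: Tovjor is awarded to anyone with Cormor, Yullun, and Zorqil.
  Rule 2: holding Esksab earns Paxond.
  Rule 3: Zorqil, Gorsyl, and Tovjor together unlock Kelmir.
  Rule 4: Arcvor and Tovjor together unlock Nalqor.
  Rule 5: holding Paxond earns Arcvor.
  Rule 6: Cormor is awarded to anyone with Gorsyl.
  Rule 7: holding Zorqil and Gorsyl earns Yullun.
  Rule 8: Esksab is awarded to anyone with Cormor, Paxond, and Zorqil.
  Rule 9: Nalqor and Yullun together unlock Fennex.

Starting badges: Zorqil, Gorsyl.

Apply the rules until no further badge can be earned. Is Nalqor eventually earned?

No

Nalqor would need Arcvor and Tovjor (Rule 4), but Arcvor is never earned.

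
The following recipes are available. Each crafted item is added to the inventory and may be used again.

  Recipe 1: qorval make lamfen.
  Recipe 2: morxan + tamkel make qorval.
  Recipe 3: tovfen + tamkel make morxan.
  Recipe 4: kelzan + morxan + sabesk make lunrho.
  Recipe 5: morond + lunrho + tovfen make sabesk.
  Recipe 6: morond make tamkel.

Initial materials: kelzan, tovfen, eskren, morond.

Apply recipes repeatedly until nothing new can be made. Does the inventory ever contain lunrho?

No

lunrho would need kelzan, morxan, and sabesk (Recipe 4), but sabesk is never obtained.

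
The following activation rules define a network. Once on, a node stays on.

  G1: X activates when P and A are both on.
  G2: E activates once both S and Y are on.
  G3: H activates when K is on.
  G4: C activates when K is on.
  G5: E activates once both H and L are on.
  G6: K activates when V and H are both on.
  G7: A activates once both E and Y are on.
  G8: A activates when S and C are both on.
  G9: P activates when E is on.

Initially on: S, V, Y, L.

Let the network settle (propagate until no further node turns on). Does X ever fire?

Yes

S and Y are on, so E activates (G2).
G9: E on → P on.
E and Y are on, so A activates (G7).
P and A are on, so X activates (G1).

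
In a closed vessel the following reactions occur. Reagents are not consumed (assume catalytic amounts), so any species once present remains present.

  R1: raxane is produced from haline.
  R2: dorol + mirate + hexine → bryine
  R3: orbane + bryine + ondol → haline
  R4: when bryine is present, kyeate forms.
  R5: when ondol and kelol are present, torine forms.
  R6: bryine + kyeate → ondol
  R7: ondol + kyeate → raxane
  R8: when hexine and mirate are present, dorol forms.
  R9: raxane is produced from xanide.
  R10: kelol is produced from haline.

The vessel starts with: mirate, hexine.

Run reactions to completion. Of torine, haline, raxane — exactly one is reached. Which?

hexine and mirate present → dorol forms (R8).
dorol, mirate, and hexine present → bryine forms (R2).
bryine present → kyeate forms (R4).
bryine and kyeate present → ondol forms (R6).
ondol and kyeate present → raxane forms (R7).
haline would need orbane, bryine, and ondol (R3), but orbane never forms. torine would need ondol and kelol (R5), but kelol never forms.

raxane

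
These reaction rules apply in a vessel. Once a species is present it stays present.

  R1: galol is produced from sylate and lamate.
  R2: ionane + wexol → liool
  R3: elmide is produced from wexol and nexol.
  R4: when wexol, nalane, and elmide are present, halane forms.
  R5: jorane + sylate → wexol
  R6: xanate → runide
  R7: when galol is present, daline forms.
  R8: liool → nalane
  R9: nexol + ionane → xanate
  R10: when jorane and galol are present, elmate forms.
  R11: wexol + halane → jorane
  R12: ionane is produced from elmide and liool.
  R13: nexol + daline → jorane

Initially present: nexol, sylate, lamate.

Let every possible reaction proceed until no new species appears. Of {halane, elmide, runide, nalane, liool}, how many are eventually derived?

1

sylate and lamate present → galol forms (R1).
galol present → daline forms (R7).
nexol and daline present → jorane forms (R13).
jorane and sylate present → wexol forms (R5).
wexol and nexol present → elmide forms (R3).
halane would need wexol, nalane, and elmide (R4), but nalane never forms.
elmide: reached.
runide would need xanate (R6), but xanate never forms.
nalane would need liool (R8), but liool never forms.
liool would need ionane and wexol (R2), but ionane never forms.
Reached: elmide — 1 of the 5.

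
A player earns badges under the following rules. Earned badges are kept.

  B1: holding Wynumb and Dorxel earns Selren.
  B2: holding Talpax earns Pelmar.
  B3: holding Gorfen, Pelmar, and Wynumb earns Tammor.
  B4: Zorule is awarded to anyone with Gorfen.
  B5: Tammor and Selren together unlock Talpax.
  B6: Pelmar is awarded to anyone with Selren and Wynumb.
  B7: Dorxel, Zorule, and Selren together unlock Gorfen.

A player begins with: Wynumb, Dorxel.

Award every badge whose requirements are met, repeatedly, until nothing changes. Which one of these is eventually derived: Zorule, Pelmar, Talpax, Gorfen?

Pelmar

With Wynumb and Dorxel, Selren is earned (B1).
With Selren and Wynumb, Pelmar is earned (B6).
Zorule would need Gorfen (B4), but Gorfen is never earned. Talpax would need Tammor and Selren (B5), but Tammor is never earned. Gorfen would need Dorxel, Zorule, and Selren (B7), but Zorule is never earned.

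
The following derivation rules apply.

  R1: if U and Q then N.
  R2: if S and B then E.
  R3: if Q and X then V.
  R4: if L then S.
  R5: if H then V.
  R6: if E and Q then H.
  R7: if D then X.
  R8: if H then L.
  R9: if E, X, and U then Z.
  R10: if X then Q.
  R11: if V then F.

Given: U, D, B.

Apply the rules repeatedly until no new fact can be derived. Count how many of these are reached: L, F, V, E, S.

From D, R7 gives X.
From X, R10 gives Q.
From Q and X, R3 gives V.
From V, R11 gives F.
L would need H (R8), but H is never established.
F: reached.
V: reached.
E would need S and B (R2), but S is never established.
S would need L (R4), but L is never established.
Reached: F and V — 2 of the 5.

2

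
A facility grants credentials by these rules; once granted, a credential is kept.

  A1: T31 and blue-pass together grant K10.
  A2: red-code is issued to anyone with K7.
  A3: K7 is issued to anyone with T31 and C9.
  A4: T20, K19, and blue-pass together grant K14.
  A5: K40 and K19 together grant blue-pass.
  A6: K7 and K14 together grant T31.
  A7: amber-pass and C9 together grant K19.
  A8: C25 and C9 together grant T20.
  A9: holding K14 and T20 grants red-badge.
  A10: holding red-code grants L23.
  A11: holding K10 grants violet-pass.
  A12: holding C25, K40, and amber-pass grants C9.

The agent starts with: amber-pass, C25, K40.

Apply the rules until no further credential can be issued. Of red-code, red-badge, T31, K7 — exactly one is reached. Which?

Holding C25, K40, and amber-pass grants C9 (A12).
Holding C25 and C9 grants T20 (A8).
Holding amber-pass and C9 grants K19 (A7).
Holding K40 and K19 grants blue-pass (A5).
Holding T20, K19, and blue-pass grants K14 (A4).
Holding K14 and T20 grants red-badge (A9).
K7 would need T31 and C9 (A3), but T31 is never granted. red-code would need K7 (A2), but K7 is never granted. T31 would need K7 and K14 (A6), but K7 is never granted.

red-badge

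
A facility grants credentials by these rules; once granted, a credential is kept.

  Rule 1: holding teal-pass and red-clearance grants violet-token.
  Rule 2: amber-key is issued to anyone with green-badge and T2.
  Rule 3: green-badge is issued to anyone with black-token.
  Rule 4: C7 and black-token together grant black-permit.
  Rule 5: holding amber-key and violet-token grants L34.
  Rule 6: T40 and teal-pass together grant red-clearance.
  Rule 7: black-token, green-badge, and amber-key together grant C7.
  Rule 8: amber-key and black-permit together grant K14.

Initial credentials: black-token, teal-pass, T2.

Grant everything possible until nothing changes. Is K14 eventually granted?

Yes

Holding black-token grants green-badge (Rule 3).
Holding green-badge and T2 grants amber-key (Rule 2).
Holding black-token, green-badge, and amber-key grants C7 (Rule 7).
Holding C7 and black-token grants black-permit (Rule 4).
Holding amber-key and black-permit grants K14 (Rule 8).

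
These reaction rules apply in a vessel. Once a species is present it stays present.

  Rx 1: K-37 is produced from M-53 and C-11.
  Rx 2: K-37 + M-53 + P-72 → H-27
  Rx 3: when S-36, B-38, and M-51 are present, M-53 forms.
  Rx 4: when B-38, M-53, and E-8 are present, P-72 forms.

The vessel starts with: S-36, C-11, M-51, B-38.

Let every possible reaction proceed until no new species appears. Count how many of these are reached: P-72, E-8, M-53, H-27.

S-36, B-38, and M-51 present → M-53 forms (Rx 3).
P-72 would need B-38, M-53, and E-8 (Rx 4), but E-8 never forms.
No rule produces E-8, and it is not given.
M-53: reached.
H-27 would need K-37, M-53, and P-72 (Rx 2), but P-72 never forms.
Reached: M-53 — 1 of the 4.

1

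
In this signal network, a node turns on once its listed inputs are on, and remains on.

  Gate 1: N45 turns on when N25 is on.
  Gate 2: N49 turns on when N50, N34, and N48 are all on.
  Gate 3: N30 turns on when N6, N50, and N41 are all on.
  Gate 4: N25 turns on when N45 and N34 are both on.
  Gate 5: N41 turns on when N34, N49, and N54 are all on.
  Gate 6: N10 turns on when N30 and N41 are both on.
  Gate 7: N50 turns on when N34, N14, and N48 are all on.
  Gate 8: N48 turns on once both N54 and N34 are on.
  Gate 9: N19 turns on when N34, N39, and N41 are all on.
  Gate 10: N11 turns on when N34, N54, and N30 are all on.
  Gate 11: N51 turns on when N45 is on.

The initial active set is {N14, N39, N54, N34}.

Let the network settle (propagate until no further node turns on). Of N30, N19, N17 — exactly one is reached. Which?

N19

Gate 8: N54 and N34 on → N48 on.
N34, N14, and N48 are on, so N50 turns on (Gate 7).
Gate 2: N50, N34, and N48 on → N49 on.
N34, N49, and N54 are on, so N41 turns on (Gate 5).
Gate 9: N34, N39, and N41 on → N19 on.
N30 would need N6, N50, and N41 (Gate 3), but N6 never turns on. No rule produces N17, and it is not given.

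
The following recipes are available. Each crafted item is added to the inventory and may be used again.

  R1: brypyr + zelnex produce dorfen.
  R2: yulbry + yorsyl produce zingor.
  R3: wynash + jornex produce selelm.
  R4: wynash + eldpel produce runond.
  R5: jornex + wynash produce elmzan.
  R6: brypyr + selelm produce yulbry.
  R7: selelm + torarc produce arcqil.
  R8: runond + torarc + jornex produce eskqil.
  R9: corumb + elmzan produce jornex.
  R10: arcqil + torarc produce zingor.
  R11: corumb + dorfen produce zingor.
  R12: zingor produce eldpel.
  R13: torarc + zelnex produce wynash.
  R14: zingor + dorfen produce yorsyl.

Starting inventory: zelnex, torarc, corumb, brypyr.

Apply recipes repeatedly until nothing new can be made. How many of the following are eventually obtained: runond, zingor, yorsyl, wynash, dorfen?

Using R1, brypyr and zelnex make dorfen.
Using R13, torarc and zelnex make wynash.
Using R11, corumb and dorfen make zingor.
zingor + dorfen → yorsyl (R14).
zingor → eldpel (R12).
wynash + eldpel → runond (R4).
runond: reached.
zingor: reached.
yorsyl: reached.
wynash: reached.
dorfen: reached.
All 5 are reached.

5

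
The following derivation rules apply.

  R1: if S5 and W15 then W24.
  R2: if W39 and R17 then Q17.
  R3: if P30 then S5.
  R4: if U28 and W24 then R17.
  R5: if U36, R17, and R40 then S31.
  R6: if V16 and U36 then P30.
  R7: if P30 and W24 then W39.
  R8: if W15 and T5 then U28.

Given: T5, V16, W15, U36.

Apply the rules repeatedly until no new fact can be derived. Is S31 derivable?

S31 would need U36, R17, and R40 (R5), but R40 is never established.

No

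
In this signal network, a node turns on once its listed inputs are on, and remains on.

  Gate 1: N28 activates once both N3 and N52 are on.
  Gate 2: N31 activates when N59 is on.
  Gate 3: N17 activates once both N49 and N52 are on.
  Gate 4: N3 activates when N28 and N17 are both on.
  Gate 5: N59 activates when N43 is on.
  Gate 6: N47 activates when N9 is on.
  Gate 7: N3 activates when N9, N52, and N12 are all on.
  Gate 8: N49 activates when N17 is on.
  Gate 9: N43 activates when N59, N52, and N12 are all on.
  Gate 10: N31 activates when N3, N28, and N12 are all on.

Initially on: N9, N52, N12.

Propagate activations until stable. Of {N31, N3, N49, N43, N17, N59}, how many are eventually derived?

Gate 7: N9, N52, and N12 on → N3 on.
Gate 1: N3 and N52 on → N28 on.
Gate 10: N3, N28, and N12 on → N31 on.
N31: reached.
N3: reached.
N49 would need N17 (Gate 8), but N17 never turns on.
N43 would need N59, N52, and N12 (Gate 9), but N59 never turns on.
N17 would need N49 and N52 (Gate 3), but N49 never turns on.
N59 would need N43 (Gate 5), but N43 never turns on.
Reached: N31 and N3 — 2 of the 6.

2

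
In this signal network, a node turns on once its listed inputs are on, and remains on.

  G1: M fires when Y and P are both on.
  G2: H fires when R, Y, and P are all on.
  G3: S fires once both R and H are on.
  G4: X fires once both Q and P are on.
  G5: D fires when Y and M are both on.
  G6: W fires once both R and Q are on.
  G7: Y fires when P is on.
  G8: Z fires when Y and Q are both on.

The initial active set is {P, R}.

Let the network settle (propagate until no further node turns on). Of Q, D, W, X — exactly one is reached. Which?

P is on, so Y fires (G7).
Y and P are on, so M fires (G1).
G5: Y and M on → D on.
No rule produces Q, and it is not given. X would need Q and P (G4), but Q never turns on. W would need R and Q (G6), but Q never turns on.

D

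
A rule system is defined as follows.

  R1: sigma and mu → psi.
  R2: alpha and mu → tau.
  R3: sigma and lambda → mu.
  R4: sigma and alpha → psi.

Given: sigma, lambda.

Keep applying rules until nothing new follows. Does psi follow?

From sigma and lambda, R3 gives mu.
sigma and mu hold, so psi follows (R1).

Yes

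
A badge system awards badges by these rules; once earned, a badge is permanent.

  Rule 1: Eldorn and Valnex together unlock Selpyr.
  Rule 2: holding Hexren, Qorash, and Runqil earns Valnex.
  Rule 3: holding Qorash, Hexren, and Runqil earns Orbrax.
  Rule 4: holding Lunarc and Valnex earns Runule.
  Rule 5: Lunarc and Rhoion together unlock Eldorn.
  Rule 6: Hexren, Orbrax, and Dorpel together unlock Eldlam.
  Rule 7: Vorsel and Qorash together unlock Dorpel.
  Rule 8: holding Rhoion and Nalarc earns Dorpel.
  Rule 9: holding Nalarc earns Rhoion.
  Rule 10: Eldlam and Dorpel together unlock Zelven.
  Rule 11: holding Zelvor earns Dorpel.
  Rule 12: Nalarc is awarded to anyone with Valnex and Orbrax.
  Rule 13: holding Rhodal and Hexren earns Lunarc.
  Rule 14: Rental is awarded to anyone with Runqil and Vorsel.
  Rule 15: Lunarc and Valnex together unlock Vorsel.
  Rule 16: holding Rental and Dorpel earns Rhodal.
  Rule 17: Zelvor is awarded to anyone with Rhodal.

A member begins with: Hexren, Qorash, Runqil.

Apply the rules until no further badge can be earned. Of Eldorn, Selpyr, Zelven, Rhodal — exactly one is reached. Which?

Zelven

With Qorash, Hexren, and Runqil, Orbrax is earned (Rule 3).
With Hexren, Qorash, and Runqil, Valnex is earned (Rule 2).
With Valnex and Orbrax, Nalarc is earned (Rule 12).
With Nalarc, Rhoion is earned (Rule 9).
With Rhoion and Nalarc, Dorpel is earned (Rule 8).
With Hexren, Orbrax, and Dorpel, Eldlam is earned (Rule 6).
With Eldlam and Dorpel, Zelven is earned (Rule 10).
Eldorn would need Lunarc and Rhoion (Rule 5), but Lunarc is never earned. Rhodal would need Rental and Dorpel (Rule 16), but Rental is never earned. Selpyr would need Eldorn and Valnex (Rule 1), but Eldorn is never earned.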